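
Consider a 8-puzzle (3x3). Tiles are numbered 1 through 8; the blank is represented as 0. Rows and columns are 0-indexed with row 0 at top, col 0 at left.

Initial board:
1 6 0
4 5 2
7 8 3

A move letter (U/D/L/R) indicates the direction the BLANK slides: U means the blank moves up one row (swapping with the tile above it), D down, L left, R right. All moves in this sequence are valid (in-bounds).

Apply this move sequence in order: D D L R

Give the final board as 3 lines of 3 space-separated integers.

After move 1 (D):
1 6 2
4 5 0
7 8 3

After move 2 (D):
1 6 2
4 5 3
7 8 0

After move 3 (L):
1 6 2
4 5 3
7 0 8

After move 4 (R):
1 6 2
4 5 3
7 8 0

Answer: 1 6 2
4 5 3
7 8 0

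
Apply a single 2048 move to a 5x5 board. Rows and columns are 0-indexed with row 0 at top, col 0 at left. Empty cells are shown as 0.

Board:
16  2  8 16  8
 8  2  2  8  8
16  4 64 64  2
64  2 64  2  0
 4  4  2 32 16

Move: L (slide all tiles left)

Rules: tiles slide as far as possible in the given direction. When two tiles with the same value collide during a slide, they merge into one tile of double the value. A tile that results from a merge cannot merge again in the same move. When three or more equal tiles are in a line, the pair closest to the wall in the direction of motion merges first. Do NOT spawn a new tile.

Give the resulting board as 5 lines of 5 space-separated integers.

Slide left:
row 0: [16, 2, 8, 16, 8] -> [16, 2, 8, 16, 8]
row 1: [8, 2, 2, 8, 8] -> [8, 4, 16, 0, 0]
row 2: [16, 4, 64, 64, 2] -> [16, 4, 128, 2, 0]
row 3: [64, 2, 64, 2, 0] -> [64, 2, 64, 2, 0]
row 4: [4, 4, 2, 32, 16] -> [8, 2, 32, 16, 0]

Answer:  16   2   8  16   8
  8   4  16   0   0
 16   4 128   2   0
 64   2  64   2   0
  8   2  32  16   0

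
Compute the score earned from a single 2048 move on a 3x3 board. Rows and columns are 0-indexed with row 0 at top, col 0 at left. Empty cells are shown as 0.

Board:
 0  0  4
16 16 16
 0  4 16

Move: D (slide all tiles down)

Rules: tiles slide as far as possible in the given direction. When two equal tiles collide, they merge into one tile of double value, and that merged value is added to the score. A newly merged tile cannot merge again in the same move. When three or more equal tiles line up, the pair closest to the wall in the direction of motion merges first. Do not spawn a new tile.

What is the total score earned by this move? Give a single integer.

Slide down:
col 0: [0, 16, 0] -> [0, 0, 16]  score +0 (running 0)
col 1: [0, 16, 4] -> [0, 16, 4]  score +0 (running 0)
col 2: [4, 16, 16] -> [0, 4, 32]  score +32 (running 32)
Board after move:
 0  0  0
 0 16  4
16  4 32

Answer: 32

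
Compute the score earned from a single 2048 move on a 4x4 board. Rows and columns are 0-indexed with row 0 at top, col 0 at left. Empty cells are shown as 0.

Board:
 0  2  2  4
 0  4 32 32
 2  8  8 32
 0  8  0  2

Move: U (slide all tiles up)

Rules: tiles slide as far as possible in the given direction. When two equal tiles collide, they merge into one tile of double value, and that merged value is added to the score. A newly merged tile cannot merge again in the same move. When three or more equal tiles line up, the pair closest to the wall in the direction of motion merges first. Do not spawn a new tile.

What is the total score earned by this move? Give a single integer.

Slide up:
col 0: [0, 0, 2, 0] -> [2, 0, 0, 0]  score +0 (running 0)
col 1: [2, 4, 8, 8] -> [2, 4, 16, 0]  score +16 (running 16)
col 2: [2, 32, 8, 0] -> [2, 32, 8, 0]  score +0 (running 16)
col 3: [4, 32, 32, 2] -> [4, 64, 2, 0]  score +64 (running 80)
Board after move:
 2  2  2  4
 0  4 32 64
 0 16  8  2
 0  0  0  0

Answer: 80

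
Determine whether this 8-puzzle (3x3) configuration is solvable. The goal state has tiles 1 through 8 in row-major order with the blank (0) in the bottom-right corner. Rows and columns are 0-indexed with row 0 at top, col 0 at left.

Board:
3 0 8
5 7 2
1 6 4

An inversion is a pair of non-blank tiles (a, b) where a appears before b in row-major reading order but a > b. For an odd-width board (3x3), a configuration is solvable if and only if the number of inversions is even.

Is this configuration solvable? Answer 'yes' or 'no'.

Inversions (pairs i<j in row-major order where tile[i] > tile[j] > 0): 17
17 is odd, so the puzzle is not solvable.

Answer: no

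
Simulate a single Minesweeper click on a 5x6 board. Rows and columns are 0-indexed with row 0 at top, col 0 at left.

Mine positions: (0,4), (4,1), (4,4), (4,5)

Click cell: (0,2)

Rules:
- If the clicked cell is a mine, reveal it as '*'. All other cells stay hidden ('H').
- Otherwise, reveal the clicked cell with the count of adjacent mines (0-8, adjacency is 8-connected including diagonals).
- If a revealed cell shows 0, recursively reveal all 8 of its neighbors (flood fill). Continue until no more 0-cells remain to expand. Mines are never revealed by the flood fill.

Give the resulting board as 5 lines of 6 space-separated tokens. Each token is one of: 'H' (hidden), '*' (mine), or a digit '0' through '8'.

0 0 0 1 H H
0 0 0 1 1 1
0 0 0 0 0 0
1 1 1 1 2 2
H H H H H H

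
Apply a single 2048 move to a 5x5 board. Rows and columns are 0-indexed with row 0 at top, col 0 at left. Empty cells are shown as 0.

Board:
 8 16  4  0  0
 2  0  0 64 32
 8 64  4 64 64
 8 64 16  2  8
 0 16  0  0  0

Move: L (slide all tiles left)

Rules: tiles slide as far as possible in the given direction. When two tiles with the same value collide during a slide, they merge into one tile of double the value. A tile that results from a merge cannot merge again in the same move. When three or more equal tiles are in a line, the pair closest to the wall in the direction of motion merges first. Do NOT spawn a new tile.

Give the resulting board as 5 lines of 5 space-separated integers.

Slide left:
row 0: [8, 16, 4, 0, 0] -> [8, 16, 4, 0, 0]
row 1: [2, 0, 0, 64, 32] -> [2, 64, 32, 0, 0]
row 2: [8, 64, 4, 64, 64] -> [8, 64, 4, 128, 0]
row 3: [8, 64, 16, 2, 8] -> [8, 64, 16, 2, 8]
row 4: [0, 16, 0, 0, 0] -> [16, 0, 0, 0, 0]

Answer:   8  16   4   0   0
  2  64  32   0   0
  8  64   4 128   0
  8  64  16   2   8
 16   0   0   0   0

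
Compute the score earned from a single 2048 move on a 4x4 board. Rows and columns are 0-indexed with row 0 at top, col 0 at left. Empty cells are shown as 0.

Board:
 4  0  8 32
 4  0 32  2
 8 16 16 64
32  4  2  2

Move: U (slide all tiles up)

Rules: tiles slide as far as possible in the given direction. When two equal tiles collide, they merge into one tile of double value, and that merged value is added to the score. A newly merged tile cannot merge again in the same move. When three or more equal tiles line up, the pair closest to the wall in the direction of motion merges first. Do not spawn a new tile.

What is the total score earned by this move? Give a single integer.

Answer: 8

Derivation:
Slide up:
col 0: [4, 4, 8, 32] -> [8, 8, 32, 0]  score +8 (running 8)
col 1: [0, 0, 16, 4] -> [16, 4, 0, 0]  score +0 (running 8)
col 2: [8, 32, 16, 2] -> [8, 32, 16, 2]  score +0 (running 8)
col 3: [32, 2, 64, 2] -> [32, 2, 64, 2]  score +0 (running 8)
Board after move:
 8 16  8 32
 8  4 32  2
32  0 16 64
 0  0  2  2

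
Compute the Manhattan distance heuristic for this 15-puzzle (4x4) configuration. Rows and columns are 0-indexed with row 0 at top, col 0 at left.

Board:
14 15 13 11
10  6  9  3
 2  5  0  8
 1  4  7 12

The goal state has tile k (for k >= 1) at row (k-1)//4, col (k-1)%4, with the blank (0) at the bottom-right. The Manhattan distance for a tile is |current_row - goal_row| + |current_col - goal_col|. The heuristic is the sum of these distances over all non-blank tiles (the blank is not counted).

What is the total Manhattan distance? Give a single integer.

Tile 14: at (0,0), goal (3,1), distance |0-3|+|0-1| = 4
Tile 15: at (0,1), goal (3,2), distance |0-3|+|1-2| = 4
Tile 13: at (0,2), goal (3,0), distance |0-3|+|2-0| = 5
Tile 11: at (0,3), goal (2,2), distance |0-2|+|3-2| = 3
Tile 10: at (1,0), goal (2,1), distance |1-2|+|0-1| = 2
Tile 6: at (1,1), goal (1,1), distance |1-1|+|1-1| = 0
Tile 9: at (1,2), goal (2,0), distance |1-2|+|2-0| = 3
Tile 3: at (1,3), goal (0,2), distance |1-0|+|3-2| = 2
Tile 2: at (2,0), goal (0,1), distance |2-0|+|0-1| = 3
Tile 5: at (2,1), goal (1,0), distance |2-1|+|1-0| = 2
Tile 8: at (2,3), goal (1,3), distance |2-1|+|3-3| = 1
Tile 1: at (3,0), goal (0,0), distance |3-0|+|0-0| = 3
Tile 4: at (3,1), goal (0,3), distance |3-0|+|1-3| = 5
Tile 7: at (3,2), goal (1,2), distance |3-1|+|2-2| = 2
Tile 12: at (3,3), goal (2,3), distance |3-2|+|3-3| = 1
Sum: 4 + 4 + 5 + 3 + 2 + 0 + 3 + 2 + 3 + 2 + 1 + 3 + 5 + 2 + 1 = 40

Answer: 40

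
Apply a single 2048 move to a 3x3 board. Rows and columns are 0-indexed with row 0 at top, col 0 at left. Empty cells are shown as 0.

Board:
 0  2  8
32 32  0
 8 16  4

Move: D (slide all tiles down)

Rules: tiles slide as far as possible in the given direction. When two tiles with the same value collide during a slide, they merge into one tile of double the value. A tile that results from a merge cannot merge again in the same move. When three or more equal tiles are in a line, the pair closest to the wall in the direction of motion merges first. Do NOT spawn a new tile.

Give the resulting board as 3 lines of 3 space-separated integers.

Slide down:
col 0: [0, 32, 8] -> [0, 32, 8]
col 1: [2, 32, 16] -> [2, 32, 16]
col 2: [8, 0, 4] -> [0, 8, 4]

Answer:  0  2  0
32 32  8
 8 16  4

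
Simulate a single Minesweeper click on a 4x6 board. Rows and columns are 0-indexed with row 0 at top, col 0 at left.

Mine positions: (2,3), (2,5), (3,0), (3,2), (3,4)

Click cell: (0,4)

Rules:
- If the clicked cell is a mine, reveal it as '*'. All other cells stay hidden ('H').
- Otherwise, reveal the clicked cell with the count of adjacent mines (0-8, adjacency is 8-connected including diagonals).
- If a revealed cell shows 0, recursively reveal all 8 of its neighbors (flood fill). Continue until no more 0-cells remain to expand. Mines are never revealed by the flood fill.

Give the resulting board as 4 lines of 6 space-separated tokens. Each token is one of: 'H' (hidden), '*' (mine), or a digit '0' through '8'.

0 0 0 0 0 0
0 0 1 1 2 1
1 2 2 H H H
H H H H H H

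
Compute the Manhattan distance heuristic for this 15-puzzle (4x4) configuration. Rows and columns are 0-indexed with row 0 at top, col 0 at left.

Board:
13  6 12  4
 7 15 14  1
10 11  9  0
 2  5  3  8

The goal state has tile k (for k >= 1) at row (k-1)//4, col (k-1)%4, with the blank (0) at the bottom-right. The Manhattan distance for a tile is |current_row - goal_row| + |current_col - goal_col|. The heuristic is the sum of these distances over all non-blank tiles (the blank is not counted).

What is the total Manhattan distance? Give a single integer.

Answer: 35

Derivation:
Tile 13: at (0,0), goal (3,0), distance |0-3|+|0-0| = 3
Tile 6: at (0,1), goal (1,1), distance |0-1|+|1-1| = 1
Tile 12: at (0,2), goal (2,3), distance |0-2|+|2-3| = 3
Tile 4: at (0,3), goal (0,3), distance |0-0|+|3-3| = 0
Tile 7: at (1,0), goal (1,2), distance |1-1|+|0-2| = 2
Tile 15: at (1,1), goal (3,2), distance |1-3|+|1-2| = 3
Tile 14: at (1,2), goal (3,1), distance |1-3|+|2-1| = 3
Tile 1: at (1,3), goal (0,0), distance |1-0|+|3-0| = 4
Tile 10: at (2,0), goal (2,1), distance |2-2|+|0-1| = 1
Tile 11: at (2,1), goal (2,2), distance |2-2|+|1-2| = 1
Tile 9: at (2,2), goal (2,0), distance |2-2|+|2-0| = 2
Tile 2: at (3,0), goal (0,1), distance |3-0|+|0-1| = 4
Tile 5: at (3,1), goal (1,0), distance |3-1|+|1-0| = 3
Tile 3: at (3,2), goal (0,2), distance |3-0|+|2-2| = 3
Tile 8: at (3,3), goal (1,3), distance |3-1|+|3-3| = 2
Sum: 3 + 1 + 3 + 0 + 2 + 3 + 3 + 4 + 1 + 1 + 2 + 4 + 3 + 3 + 2 = 35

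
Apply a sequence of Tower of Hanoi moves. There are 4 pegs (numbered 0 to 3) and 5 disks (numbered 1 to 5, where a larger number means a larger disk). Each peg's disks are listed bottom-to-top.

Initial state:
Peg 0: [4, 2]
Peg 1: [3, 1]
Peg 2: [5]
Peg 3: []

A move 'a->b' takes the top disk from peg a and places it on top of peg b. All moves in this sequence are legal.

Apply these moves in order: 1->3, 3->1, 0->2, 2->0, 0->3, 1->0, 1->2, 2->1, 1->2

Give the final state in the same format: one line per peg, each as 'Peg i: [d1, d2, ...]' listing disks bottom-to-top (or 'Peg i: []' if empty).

After move 1 (1->3):
Peg 0: [4, 2]
Peg 1: [3]
Peg 2: [5]
Peg 3: [1]

After move 2 (3->1):
Peg 0: [4, 2]
Peg 1: [3, 1]
Peg 2: [5]
Peg 3: []

After move 3 (0->2):
Peg 0: [4]
Peg 1: [3, 1]
Peg 2: [5, 2]
Peg 3: []

After move 4 (2->0):
Peg 0: [4, 2]
Peg 1: [3, 1]
Peg 2: [5]
Peg 3: []

After move 5 (0->3):
Peg 0: [4]
Peg 1: [3, 1]
Peg 2: [5]
Peg 3: [2]

After move 6 (1->0):
Peg 0: [4, 1]
Peg 1: [3]
Peg 2: [5]
Peg 3: [2]

After move 7 (1->2):
Peg 0: [4, 1]
Peg 1: []
Peg 2: [5, 3]
Peg 3: [2]

After move 8 (2->1):
Peg 0: [4, 1]
Peg 1: [3]
Peg 2: [5]
Peg 3: [2]

After move 9 (1->2):
Peg 0: [4, 1]
Peg 1: []
Peg 2: [5, 3]
Peg 3: [2]

Answer: Peg 0: [4, 1]
Peg 1: []
Peg 2: [5, 3]
Peg 3: [2]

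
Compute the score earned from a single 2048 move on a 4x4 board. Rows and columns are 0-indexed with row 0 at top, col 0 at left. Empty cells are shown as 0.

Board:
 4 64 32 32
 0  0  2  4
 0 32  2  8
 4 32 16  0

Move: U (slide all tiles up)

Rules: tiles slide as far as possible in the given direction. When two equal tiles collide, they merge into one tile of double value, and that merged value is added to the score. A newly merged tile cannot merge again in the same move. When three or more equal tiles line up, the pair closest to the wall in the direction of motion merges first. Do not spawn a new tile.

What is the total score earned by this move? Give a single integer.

Answer: 76

Derivation:
Slide up:
col 0: [4, 0, 0, 4] -> [8, 0, 0, 0]  score +8 (running 8)
col 1: [64, 0, 32, 32] -> [64, 64, 0, 0]  score +64 (running 72)
col 2: [32, 2, 2, 16] -> [32, 4, 16, 0]  score +4 (running 76)
col 3: [32, 4, 8, 0] -> [32, 4, 8, 0]  score +0 (running 76)
Board after move:
 8 64 32 32
 0 64  4  4
 0  0 16  8
 0  0  0  0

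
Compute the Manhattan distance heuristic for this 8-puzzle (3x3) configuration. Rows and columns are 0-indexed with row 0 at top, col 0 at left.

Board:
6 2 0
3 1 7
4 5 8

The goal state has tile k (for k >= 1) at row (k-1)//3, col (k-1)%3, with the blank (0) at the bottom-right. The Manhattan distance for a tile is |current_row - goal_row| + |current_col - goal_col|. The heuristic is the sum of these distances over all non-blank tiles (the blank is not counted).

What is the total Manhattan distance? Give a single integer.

Answer: 14

Derivation:
Tile 6: at (0,0), goal (1,2), distance |0-1|+|0-2| = 3
Tile 2: at (0,1), goal (0,1), distance |0-0|+|1-1| = 0
Tile 3: at (1,0), goal (0,2), distance |1-0|+|0-2| = 3
Tile 1: at (1,1), goal (0,0), distance |1-0|+|1-0| = 2
Tile 7: at (1,2), goal (2,0), distance |1-2|+|2-0| = 3
Tile 4: at (2,0), goal (1,0), distance |2-1|+|0-0| = 1
Tile 5: at (2,1), goal (1,1), distance |2-1|+|1-1| = 1
Tile 8: at (2,2), goal (2,1), distance |2-2|+|2-1| = 1
Sum: 3 + 0 + 3 + 2 + 3 + 1 + 1 + 1 = 14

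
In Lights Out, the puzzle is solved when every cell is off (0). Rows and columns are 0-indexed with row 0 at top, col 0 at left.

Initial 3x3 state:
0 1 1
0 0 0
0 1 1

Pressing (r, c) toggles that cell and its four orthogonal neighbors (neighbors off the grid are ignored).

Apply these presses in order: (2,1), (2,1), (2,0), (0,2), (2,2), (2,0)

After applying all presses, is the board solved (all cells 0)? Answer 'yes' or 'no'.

After press 1 at (2,1):
0 1 1
0 1 0
1 0 0

After press 2 at (2,1):
0 1 1
0 0 0
0 1 1

After press 3 at (2,0):
0 1 1
1 0 0
1 0 1

After press 4 at (0,2):
0 0 0
1 0 1
1 0 1

After press 5 at (2,2):
0 0 0
1 0 0
1 1 0

After press 6 at (2,0):
0 0 0
0 0 0
0 0 0

Lights still on: 0

Answer: yes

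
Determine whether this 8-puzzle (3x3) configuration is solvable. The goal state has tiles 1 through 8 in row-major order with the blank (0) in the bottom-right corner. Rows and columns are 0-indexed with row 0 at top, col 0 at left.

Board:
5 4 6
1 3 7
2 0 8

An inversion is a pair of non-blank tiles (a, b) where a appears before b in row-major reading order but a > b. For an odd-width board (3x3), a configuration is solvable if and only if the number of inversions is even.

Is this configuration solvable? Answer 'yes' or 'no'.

Answer: yes

Derivation:
Inversions (pairs i<j in row-major order where tile[i] > tile[j] > 0): 12
12 is even, so the puzzle is solvable.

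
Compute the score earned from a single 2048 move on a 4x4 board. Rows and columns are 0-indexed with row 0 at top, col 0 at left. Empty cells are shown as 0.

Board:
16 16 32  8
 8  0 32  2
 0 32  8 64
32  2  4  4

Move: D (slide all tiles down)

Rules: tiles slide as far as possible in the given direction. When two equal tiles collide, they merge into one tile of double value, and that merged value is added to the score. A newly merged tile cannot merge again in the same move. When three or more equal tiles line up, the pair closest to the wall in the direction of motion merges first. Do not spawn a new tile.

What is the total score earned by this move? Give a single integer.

Answer: 64

Derivation:
Slide down:
col 0: [16, 8, 0, 32] -> [0, 16, 8, 32]  score +0 (running 0)
col 1: [16, 0, 32, 2] -> [0, 16, 32, 2]  score +0 (running 0)
col 2: [32, 32, 8, 4] -> [0, 64, 8, 4]  score +64 (running 64)
col 3: [8, 2, 64, 4] -> [8, 2, 64, 4]  score +0 (running 64)
Board after move:
 0  0  0  8
16 16 64  2
 8 32  8 64
32  2  4  4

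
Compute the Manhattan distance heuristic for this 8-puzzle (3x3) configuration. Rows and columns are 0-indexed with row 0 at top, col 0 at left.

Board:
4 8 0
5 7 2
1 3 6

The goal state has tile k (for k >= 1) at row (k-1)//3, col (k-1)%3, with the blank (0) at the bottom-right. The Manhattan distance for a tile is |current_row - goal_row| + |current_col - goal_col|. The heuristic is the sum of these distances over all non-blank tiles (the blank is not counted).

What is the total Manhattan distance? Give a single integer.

Answer: 14

Derivation:
Tile 4: (0,0)->(1,0) = 1
Tile 8: (0,1)->(2,1) = 2
Tile 5: (1,0)->(1,1) = 1
Tile 7: (1,1)->(2,0) = 2
Tile 2: (1,2)->(0,1) = 2
Tile 1: (2,0)->(0,0) = 2
Tile 3: (2,1)->(0,2) = 3
Tile 6: (2,2)->(1,2) = 1
Sum: 1 + 2 + 1 + 2 + 2 + 2 + 3 + 1 = 14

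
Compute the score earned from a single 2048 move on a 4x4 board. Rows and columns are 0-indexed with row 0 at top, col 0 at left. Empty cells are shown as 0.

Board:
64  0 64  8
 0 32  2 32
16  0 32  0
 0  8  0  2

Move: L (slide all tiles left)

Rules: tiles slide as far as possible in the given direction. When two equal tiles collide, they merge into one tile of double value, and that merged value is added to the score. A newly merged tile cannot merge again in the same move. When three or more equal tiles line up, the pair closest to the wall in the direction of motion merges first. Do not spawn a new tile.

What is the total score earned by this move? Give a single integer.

Answer: 128

Derivation:
Slide left:
row 0: [64, 0, 64, 8] -> [128, 8, 0, 0]  score +128 (running 128)
row 1: [0, 32, 2, 32] -> [32, 2, 32, 0]  score +0 (running 128)
row 2: [16, 0, 32, 0] -> [16, 32, 0, 0]  score +0 (running 128)
row 3: [0, 8, 0, 2] -> [8, 2, 0, 0]  score +0 (running 128)
Board after move:
128   8   0   0
 32   2  32   0
 16  32   0   0
  8   2   0   0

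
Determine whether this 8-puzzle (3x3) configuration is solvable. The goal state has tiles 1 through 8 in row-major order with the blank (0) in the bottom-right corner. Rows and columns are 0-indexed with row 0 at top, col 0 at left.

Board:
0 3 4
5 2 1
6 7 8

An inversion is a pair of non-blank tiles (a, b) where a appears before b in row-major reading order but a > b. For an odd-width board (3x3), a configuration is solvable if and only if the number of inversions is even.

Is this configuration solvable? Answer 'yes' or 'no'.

Inversions (pairs i<j in row-major order where tile[i] > tile[j] > 0): 7
7 is odd, so the puzzle is not solvable.

Answer: no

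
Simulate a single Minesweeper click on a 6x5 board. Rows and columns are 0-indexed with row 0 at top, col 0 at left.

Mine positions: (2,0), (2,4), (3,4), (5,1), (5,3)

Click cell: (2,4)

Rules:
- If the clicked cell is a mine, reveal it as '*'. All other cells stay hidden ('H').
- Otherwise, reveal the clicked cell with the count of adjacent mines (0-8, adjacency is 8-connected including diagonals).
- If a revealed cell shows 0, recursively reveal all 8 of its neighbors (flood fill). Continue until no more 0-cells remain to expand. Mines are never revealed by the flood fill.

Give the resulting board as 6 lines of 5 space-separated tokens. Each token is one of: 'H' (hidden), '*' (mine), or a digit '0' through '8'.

H H H H H
H H H H H
H H H H *
H H H H H
H H H H H
H H H H H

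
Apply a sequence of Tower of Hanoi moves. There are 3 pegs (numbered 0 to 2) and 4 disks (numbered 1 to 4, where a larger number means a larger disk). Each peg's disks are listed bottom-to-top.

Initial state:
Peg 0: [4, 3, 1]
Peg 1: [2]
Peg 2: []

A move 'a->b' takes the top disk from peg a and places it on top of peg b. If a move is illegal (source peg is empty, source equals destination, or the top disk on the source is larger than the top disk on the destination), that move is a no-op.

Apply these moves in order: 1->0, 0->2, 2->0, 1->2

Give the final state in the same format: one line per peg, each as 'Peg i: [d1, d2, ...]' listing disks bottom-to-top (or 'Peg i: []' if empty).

Answer: Peg 0: [4, 3, 1]
Peg 1: []
Peg 2: [2]

Derivation:
After move 1 (1->0):
Peg 0: [4, 3, 1]
Peg 1: [2]
Peg 2: []

After move 2 (0->2):
Peg 0: [4, 3]
Peg 1: [2]
Peg 2: [1]

After move 3 (2->0):
Peg 0: [4, 3, 1]
Peg 1: [2]
Peg 2: []

After move 4 (1->2):
Peg 0: [4, 3, 1]
Peg 1: []
Peg 2: [2]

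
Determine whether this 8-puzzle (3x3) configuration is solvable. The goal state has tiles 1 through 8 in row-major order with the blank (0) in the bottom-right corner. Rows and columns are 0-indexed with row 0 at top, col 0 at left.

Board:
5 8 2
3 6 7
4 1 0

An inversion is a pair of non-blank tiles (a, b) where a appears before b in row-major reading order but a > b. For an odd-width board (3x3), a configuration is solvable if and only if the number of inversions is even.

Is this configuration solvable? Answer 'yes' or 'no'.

Answer: no

Derivation:
Inversions (pairs i<j in row-major order where tile[i] > tile[j] > 0): 17
17 is odd, so the puzzle is not solvable.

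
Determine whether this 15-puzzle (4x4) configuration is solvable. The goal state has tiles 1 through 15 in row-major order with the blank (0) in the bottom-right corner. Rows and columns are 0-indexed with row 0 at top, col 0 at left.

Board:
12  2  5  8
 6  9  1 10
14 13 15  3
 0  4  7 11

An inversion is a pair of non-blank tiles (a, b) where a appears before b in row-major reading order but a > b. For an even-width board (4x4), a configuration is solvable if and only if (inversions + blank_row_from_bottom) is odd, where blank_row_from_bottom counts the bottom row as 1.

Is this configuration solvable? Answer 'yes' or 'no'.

Inversions: 43
Blank is in row 3 (0-indexed from top), which is row 1 counting from the bottom (bottom = 1).
43 + 1 = 44, which is even, so the puzzle is not solvable.

Answer: no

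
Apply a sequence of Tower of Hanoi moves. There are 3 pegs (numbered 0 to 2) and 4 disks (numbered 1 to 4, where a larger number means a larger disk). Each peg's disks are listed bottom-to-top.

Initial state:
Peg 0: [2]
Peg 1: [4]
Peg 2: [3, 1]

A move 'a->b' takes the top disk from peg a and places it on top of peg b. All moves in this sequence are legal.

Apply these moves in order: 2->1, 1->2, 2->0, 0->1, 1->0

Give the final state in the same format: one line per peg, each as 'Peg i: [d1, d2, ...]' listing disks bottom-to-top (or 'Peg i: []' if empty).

Answer: Peg 0: [2, 1]
Peg 1: [4]
Peg 2: [3]

Derivation:
After move 1 (2->1):
Peg 0: [2]
Peg 1: [4, 1]
Peg 2: [3]

After move 2 (1->2):
Peg 0: [2]
Peg 1: [4]
Peg 2: [3, 1]

After move 3 (2->0):
Peg 0: [2, 1]
Peg 1: [4]
Peg 2: [3]

After move 4 (0->1):
Peg 0: [2]
Peg 1: [4, 1]
Peg 2: [3]

After move 5 (1->0):
Peg 0: [2, 1]
Peg 1: [4]
Peg 2: [3]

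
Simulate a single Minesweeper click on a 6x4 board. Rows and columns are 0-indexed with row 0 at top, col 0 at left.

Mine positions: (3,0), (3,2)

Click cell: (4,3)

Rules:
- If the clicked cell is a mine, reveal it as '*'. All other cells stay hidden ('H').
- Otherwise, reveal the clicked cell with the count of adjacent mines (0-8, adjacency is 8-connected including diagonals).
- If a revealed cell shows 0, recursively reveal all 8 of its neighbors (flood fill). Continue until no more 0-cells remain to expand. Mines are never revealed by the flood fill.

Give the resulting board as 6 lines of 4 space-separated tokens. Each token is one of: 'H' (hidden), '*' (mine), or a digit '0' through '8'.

H H H H
H H H H
H H H H
H H H H
H H H 1
H H H H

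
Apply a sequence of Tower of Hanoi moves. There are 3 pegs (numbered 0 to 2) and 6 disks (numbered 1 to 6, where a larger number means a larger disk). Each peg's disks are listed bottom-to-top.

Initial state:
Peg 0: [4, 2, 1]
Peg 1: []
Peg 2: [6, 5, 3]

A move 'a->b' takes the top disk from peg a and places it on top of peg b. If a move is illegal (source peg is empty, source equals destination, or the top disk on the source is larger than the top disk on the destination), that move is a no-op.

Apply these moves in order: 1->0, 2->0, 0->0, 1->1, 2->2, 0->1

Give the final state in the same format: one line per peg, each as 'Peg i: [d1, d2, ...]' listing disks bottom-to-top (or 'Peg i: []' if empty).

After move 1 (1->0):
Peg 0: [4, 2, 1]
Peg 1: []
Peg 2: [6, 5, 3]

After move 2 (2->0):
Peg 0: [4, 2, 1]
Peg 1: []
Peg 2: [6, 5, 3]

After move 3 (0->0):
Peg 0: [4, 2, 1]
Peg 1: []
Peg 2: [6, 5, 3]

After move 4 (1->1):
Peg 0: [4, 2, 1]
Peg 1: []
Peg 2: [6, 5, 3]

After move 5 (2->2):
Peg 0: [4, 2, 1]
Peg 1: []
Peg 2: [6, 5, 3]

After move 6 (0->1):
Peg 0: [4, 2]
Peg 1: [1]
Peg 2: [6, 5, 3]

Answer: Peg 0: [4, 2]
Peg 1: [1]
Peg 2: [6, 5, 3]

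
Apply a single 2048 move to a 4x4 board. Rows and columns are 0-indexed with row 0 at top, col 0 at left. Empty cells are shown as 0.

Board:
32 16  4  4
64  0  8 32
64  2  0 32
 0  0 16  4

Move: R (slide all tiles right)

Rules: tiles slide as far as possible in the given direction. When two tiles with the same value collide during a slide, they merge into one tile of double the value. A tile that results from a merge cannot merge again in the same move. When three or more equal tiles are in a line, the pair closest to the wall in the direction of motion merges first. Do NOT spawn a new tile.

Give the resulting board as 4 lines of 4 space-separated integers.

Answer:  0 32 16  8
 0 64  8 32
 0 64  2 32
 0  0 16  4

Derivation:
Slide right:
row 0: [32, 16, 4, 4] -> [0, 32, 16, 8]
row 1: [64, 0, 8, 32] -> [0, 64, 8, 32]
row 2: [64, 2, 0, 32] -> [0, 64, 2, 32]
row 3: [0, 0, 16, 4] -> [0, 0, 16, 4]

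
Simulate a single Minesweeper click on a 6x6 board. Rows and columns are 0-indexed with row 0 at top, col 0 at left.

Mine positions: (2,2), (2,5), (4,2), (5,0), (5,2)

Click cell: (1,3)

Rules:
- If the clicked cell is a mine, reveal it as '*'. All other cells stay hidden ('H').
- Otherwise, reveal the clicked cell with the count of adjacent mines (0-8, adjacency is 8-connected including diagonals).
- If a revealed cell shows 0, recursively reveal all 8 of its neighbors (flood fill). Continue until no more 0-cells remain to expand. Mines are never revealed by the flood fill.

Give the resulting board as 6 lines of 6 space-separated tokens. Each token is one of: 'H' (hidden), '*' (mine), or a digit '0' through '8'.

H H H H H H
H H H 1 H H
H H H H H H
H H H H H H
H H H H H H
H H H H H H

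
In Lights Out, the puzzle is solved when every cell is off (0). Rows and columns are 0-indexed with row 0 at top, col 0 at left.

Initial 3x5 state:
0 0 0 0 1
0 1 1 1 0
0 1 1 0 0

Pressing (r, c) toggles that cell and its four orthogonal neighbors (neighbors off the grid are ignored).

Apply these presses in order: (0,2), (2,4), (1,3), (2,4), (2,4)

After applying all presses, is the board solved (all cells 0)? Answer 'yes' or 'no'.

Answer: no

Derivation:
After press 1 at (0,2):
0 1 1 1 1
0 1 0 1 0
0 1 1 0 0

After press 2 at (2,4):
0 1 1 1 1
0 1 0 1 1
0 1 1 1 1

After press 3 at (1,3):
0 1 1 0 1
0 1 1 0 0
0 1 1 0 1

After press 4 at (2,4):
0 1 1 0 1
0 1 1 0 1
0 1 1 1 0

After press 5 at (2,4):
0 1 1 0 1
0 1 1 0 0
0 1 1 0 1

Lights still on: 8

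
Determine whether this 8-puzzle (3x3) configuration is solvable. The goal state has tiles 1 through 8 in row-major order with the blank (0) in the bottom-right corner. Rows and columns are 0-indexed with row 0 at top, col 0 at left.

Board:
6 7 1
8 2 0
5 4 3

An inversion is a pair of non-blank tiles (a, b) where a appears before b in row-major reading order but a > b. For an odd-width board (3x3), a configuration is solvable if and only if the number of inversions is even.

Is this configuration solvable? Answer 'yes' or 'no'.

Inversions (pairs i<j in row-major order where tile[i] > tile[j] > 0): 17
17 is odd, so the puzzle is not solvable.

Answer: no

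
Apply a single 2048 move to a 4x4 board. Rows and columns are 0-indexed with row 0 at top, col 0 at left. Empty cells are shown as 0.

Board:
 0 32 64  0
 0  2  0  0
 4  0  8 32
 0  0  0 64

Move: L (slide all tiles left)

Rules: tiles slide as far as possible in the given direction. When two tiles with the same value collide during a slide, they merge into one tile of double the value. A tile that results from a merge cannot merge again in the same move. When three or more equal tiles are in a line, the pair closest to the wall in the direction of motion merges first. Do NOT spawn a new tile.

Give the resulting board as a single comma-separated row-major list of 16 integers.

Slide left:
row 0: [0, 32, 64, 0] -> [32, 64, 0, 0]
row 1: [0, 2, 0, 0] -> [2, 0, 0, 0]
row 2: [4, 0, 8, 32] -> [4, 8, 32, 0]
row 3: [0, 0, 0, 64] -> [64, 0, 0, 0]

Answer: 32, 64, 0, 0, 2, 0, 0, 0, 4, 8, 32, 0, 64, 0, 0, 0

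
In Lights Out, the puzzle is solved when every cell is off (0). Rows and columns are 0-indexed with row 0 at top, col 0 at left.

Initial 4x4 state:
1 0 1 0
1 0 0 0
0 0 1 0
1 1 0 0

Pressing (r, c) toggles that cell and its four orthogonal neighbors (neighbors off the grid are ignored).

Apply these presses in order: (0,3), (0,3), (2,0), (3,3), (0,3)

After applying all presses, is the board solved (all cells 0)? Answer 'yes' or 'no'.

Answer: no

Derivation:
After press 1 at (0,3):
1 0 0 1
1 0 0 1
0 0 1 0
1 1 0 0

After press 2 at (0,3):
1 0 1 0
1 0 0 0
0 0 1 0
1 1 0 0

After press 3 at (2,0):
1 0 1 0
0 0 0 0
1 1 1 0
0 1 0 0

After press 4 at (3,3):
1 0 1 0
0 0 0 0
1 1 1 1
0 1 1 1

After press 5 at (0,3):
1 0 0 1
0 0 0 1
1 1 1 1
0 1 1 1

Lights still on: 10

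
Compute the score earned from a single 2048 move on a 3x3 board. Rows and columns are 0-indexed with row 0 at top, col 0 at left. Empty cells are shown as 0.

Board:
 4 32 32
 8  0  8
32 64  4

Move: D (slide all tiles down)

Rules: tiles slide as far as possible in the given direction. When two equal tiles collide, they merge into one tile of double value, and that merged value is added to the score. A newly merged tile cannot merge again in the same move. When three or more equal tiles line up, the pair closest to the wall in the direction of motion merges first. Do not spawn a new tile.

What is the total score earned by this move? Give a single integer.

Slide down:
col 0: [4, 8, 32] -> [4, 8, 32]  score +0 (running 0)
col 1: [32, 0, 64] -> [0, 32, 64]  score +0 (running 0)
col 2: [32, 8, 4] -> [32, 8, 4]  score +0 (running 0)
Board after move:
 4  0 32
 8 32  8
32 64  4

Answer: 0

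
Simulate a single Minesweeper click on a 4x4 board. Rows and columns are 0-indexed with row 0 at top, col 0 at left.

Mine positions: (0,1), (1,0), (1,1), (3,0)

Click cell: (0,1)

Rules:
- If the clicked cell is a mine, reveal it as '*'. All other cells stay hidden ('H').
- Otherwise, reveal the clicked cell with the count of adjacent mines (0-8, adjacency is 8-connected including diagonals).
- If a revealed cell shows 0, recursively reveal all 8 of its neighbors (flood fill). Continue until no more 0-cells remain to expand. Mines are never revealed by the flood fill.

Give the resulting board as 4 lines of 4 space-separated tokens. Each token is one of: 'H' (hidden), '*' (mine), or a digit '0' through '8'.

H * H H
H H H H
H H H H
H H H H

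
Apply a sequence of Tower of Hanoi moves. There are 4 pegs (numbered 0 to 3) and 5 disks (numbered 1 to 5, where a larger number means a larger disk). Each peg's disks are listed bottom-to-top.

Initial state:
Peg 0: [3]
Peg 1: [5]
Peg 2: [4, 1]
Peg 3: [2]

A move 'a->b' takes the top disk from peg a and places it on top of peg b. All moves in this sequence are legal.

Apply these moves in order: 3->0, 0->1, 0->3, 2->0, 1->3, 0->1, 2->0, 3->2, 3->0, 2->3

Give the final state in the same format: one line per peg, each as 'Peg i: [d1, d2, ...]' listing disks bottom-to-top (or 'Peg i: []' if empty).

Answer: Peg 0: [4, 3]
Peg 1: [5, 1]
Peg 2: []
Peg 3: [2]

Derivation:
After move 1 (3->0):
Peg 0: [3, 2]
Peg 1: [5]
Peg 2: [4, 1]
Peg 3: []

After move 2 (0->1):
Peg 0: [3]
Peg 1: [5, 2]
Peg 2: [4, 1]
Peg 3: []

After move 3 (0->3):
Peg 0: []
Peg 1: [5, 2]
Peg 2: [4, 1]
Peg 3: [3]

After move 4 (2->0):
Peg 0: [1]
Peg 1: [5, 2]
Peg 2: [4]
Peg 3: [3]

After move 5 (1->3):
Peg 0: [1]
Peg 1: [5]
Peg 2: [4]
Peg 3: [3, 2]

After move 6 (0->1):
Peg 0: []
Peg 1: [5, 1]
Peg 2: [4]
Peg 3: [3, 2]

After move 7 (2->0):
Peg 0: [4]
Peg 1: [5, 1]
Peg 2: []
Peg 3: [3, 2]

After move 8 (3->2):
Peg 0: [4]
Peg 1: [5, 1]
Peg 2: [2]
Peg 3: [3]

After move 9 (3->0):
Peg 0: [4, 3]
Peg 1: [5, 1]
Peg 2: [2]
Peg 3: []

After move 10 (2->3):
Peg 0: [4, 3]
Peg 1: [5, 1]
Peg 2: []
Peg 3: [2]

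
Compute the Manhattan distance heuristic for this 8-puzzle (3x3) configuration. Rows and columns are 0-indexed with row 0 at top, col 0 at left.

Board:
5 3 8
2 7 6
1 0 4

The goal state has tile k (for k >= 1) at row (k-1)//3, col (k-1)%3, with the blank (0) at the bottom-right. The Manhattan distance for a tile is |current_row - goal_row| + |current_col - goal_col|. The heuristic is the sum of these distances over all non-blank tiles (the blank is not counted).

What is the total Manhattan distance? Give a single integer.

Tile 5: (0,0)->(1,1) = 2
Tile 3: (0,1)->(0,2) = 1
Tile 8: (0,2)->(2,1) = 3
Tile 2: (1,0)->(0,1) = 2
Tile 7: (1,1)->(2,0) = 2
Tile 6: (1,2)->(1,2) = 0
Tile 1: (2,0)->(0,0) = 2
Tile 4: (2,2)->(1,0) = 3
Sum: 2 + 1 + 3 + 2 + 2 + 0 + 2 + 3 = 15

Answer: 15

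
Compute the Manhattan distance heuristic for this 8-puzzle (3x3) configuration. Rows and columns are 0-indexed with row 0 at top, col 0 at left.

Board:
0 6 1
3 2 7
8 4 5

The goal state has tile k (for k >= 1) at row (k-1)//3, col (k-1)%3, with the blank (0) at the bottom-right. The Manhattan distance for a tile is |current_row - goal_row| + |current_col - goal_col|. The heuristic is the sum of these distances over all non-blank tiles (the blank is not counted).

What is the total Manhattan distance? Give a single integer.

Tile 6: (0,1)->(1,2) = 2
Tile 1: (0,2)->(0,0) = 2
Tile 3: (1,0)->(0,2) = 3
Tile 2: (1,1)->(0,1) = 1
Tile 7: (1,2)->(2,0) = 3
Tile 8: (2,0)->(2,1) = 1
Tile 4: (2,1)->(1,0) = 2
Tile 5: (2,2)->(1,1) = 2
Sum: 2 + 2 + 3 + 1 + 3 + 1 + 2 + 2 = 16

Answer: 16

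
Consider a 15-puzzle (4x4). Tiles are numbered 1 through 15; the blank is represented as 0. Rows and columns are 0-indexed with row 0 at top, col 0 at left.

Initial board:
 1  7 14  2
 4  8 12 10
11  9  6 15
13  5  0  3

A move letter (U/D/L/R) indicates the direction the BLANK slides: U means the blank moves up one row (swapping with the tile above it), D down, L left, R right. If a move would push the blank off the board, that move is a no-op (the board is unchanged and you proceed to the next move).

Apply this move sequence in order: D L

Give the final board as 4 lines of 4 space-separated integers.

Answer:  1  7 14  2
 4  8 12 10
11  9  6 15
13  0  5  3

Derivation:
After move 1 (D):
 1  7 14  2
 4  8 12 10
11  9  6 15
13  5  0  3

After move 2 (L):
 1  7 14  2
 4  8 12 10
11  9  6 15
13  0  5  3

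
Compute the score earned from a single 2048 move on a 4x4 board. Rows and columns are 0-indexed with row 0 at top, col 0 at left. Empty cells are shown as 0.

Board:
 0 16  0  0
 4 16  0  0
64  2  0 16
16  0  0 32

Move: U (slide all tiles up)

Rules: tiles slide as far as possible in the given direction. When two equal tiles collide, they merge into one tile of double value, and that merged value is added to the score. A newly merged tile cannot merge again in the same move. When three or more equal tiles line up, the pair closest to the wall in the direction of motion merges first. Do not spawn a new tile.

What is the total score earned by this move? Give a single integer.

Slide up:
col 0: [0, 4, 64, 16] -> [4, 64, 16, 0]  score +0 (running 0)
col 1: [16, 16, 2, 0] -> [32, 2, 0, 0]  score +32 (running 32)
col 2: [0, 0, 0, 0] -> [0, 0, 0, 0]  score +0 (running 32)
col 3: [0, 0, 16, 32] -> [16, 32, 0, 0]  score +0 (running 32)
Board after move:
 4 32  0 16
64  2  0 32
16  0  0  0
 0  0  0  0

Answer: 32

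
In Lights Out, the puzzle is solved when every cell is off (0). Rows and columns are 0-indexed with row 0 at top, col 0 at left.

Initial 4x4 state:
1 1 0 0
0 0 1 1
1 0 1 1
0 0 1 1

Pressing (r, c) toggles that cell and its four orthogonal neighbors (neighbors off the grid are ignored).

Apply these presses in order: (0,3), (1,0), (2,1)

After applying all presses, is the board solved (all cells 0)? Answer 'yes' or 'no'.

After press 1 at (0,3):
1 1 1 1
0 0 1 0
1 0 1 1
0 0 1 1

After press 2 at (1,0):
0 1 1 1
1 1 1 0
0 0 1 1
0 0 1 1

After press 3 at (2,1):
0 1 1 1
1 0 1 0
1 1 0 1
0 1 1 1

Lights still on: 11

Answer: no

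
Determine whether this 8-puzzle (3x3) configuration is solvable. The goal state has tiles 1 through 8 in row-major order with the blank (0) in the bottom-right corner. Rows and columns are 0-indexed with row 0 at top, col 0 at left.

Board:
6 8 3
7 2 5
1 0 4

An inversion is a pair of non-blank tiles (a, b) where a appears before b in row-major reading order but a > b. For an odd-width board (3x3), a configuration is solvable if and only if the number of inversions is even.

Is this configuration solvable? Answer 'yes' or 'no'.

Inversions (pairs i<j in row-major order where tile[i] > tile[j] > 0): 20
20 is even, so the puzzle is solvable.

Answer: yes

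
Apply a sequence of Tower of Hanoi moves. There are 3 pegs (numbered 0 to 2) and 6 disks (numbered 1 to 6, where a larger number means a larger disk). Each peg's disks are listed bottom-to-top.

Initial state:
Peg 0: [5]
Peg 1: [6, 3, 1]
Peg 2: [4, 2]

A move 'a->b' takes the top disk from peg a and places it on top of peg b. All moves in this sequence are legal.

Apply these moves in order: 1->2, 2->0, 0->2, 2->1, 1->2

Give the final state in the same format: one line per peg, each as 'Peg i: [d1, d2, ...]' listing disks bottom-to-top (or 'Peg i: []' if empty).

Answer: Peg 0: [5]
Peg 1: [6, 3]
Peg 2: [4, 2, 1]

Derivation:
After move 1 (1->2):
Peg 0: [5]
Peg 1: [6, 3]
Peg 2: [4, 2, 1]

After move 2 (2->0):
Peg 0: [5, 1]
Peg 1: [6, 3]
Peg 2: [4, 2]

After move 3 (0->2):
Peg 0: [5]
Peg 1: [6, 3]
Peg 2: [4, 2, 1]

After move 4 (2->1):
Peg 0: [5]
Peg 1: [6, 3, 1]
Peg 2: [4, 2]

After move 5 (1->2):
Peg 0: [5]
Peg 1: [6, 3]
Peg 2: [4, 2, 1]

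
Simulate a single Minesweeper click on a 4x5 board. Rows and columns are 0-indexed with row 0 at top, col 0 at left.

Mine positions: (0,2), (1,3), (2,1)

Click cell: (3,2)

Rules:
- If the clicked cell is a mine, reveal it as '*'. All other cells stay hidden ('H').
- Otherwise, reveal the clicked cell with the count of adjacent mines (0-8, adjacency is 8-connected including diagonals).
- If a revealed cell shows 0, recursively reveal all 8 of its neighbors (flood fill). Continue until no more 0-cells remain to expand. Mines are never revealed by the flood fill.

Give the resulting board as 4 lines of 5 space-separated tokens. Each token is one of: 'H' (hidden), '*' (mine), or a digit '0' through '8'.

H H H H H
H H H H H
H H H H H
H H 1 H H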